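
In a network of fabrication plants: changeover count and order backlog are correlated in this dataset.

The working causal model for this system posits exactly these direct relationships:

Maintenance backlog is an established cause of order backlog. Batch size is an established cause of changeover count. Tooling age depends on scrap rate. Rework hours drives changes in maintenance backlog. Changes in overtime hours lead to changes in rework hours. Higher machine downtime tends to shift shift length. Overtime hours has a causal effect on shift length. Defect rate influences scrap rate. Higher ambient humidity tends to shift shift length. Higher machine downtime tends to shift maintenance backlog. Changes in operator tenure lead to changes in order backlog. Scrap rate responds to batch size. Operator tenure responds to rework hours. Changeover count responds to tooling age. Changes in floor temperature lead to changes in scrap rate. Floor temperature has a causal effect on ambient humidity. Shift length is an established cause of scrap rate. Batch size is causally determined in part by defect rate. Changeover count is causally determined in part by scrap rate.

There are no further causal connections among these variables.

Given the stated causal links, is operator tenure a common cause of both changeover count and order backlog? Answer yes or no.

no

Operator tenure has no stated causal path to changeover count. A confounder must cause both variables, so operator tenure does not qualify.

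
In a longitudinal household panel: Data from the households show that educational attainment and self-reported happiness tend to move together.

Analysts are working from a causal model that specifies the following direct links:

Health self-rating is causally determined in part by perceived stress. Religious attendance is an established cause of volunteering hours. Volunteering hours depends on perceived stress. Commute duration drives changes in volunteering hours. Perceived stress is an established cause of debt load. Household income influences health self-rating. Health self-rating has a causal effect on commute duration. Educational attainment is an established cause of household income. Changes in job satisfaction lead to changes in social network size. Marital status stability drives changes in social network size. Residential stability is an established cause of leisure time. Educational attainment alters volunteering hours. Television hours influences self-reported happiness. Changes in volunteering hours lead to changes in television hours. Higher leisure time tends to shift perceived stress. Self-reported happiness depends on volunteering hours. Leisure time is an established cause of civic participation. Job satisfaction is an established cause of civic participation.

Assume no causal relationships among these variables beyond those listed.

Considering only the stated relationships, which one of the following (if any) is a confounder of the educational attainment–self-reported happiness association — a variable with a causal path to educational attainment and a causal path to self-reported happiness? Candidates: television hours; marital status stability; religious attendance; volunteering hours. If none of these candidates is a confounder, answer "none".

none

None of the listed candidates has causal paths to both educational attainment and self-reported happiness in the stated relationships, so none is a common cause.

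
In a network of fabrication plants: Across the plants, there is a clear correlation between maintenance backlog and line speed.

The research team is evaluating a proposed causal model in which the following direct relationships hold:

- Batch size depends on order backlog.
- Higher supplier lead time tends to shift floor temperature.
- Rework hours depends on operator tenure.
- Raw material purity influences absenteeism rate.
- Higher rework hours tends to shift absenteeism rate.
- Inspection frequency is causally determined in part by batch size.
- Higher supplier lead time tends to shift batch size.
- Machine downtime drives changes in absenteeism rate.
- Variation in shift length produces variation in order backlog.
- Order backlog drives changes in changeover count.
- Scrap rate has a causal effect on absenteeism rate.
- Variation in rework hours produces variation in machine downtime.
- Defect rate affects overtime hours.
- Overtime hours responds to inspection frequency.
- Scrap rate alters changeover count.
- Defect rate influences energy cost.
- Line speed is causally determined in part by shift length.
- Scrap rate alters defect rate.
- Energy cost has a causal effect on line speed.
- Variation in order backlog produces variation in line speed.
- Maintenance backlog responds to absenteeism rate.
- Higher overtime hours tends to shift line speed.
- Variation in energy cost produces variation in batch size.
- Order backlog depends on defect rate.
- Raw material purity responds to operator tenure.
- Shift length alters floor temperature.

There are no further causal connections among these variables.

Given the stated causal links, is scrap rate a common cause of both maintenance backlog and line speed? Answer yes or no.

yes

Scrap rate has a causal path to maintenance backlog (scrap rate → absenteeism rate → maintenance backlog) and to line speed (scrap rate → defect rate → overtime hours → line speed), so it is a common cause of both — a confounder.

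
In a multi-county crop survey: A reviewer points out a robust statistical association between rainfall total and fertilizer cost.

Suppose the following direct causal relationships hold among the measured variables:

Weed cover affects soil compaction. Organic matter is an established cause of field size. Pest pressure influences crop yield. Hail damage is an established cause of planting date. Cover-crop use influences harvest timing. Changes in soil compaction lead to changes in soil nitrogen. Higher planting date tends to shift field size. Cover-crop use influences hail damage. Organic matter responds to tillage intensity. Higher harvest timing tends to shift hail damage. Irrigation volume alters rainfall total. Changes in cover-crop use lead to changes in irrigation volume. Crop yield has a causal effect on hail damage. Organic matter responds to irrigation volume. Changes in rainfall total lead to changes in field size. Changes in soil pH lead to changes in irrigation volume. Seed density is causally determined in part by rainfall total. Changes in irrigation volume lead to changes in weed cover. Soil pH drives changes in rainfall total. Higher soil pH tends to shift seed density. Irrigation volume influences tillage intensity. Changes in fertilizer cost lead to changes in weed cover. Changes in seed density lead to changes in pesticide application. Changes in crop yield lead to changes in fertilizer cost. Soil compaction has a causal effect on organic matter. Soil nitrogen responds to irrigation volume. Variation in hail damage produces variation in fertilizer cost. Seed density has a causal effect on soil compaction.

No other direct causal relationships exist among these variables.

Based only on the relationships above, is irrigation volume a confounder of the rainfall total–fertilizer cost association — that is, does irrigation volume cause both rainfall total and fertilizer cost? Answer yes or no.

no

Irrigation volume has no stated causal path to fertilizer cost. A confounder must cause both variables, so irrigation volume does not qualify.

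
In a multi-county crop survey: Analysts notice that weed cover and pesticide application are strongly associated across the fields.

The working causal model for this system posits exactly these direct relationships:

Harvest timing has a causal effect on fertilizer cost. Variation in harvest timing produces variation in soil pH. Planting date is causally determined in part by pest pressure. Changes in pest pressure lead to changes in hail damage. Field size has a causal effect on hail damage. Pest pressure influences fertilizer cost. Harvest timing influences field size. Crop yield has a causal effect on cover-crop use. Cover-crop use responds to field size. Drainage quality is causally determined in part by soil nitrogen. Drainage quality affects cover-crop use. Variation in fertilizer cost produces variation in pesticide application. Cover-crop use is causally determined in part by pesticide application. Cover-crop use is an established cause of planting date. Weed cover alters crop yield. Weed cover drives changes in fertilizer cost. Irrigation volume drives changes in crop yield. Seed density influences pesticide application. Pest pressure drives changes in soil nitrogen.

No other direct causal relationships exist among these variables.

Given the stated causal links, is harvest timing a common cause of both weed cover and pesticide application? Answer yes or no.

no

Harvest timing has no stated causal path to weed cover. A confounder must cause both variables, so harvest timing does not qualify.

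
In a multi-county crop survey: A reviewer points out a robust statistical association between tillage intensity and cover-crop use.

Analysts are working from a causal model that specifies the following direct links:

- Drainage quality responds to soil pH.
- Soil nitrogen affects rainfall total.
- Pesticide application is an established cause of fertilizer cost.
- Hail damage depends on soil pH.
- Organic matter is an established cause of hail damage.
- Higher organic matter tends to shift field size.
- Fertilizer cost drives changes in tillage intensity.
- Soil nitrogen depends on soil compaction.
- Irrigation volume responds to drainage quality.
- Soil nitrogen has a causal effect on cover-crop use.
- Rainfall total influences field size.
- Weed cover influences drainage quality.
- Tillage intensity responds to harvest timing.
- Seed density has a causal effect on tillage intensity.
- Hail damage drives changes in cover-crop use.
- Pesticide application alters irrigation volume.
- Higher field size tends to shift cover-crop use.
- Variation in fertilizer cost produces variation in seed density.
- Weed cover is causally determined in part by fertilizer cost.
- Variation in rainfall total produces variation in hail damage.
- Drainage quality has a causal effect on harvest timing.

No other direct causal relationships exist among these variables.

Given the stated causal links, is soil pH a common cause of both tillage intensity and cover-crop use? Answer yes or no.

Soil pH has a causal path to tillage intensity (soil pH → drainage quality → harvest timing → tillage intensity) and to cover-crop use (soil pH → hail damage → cover-crop use), so it is a common cause of both — a confounder.

yes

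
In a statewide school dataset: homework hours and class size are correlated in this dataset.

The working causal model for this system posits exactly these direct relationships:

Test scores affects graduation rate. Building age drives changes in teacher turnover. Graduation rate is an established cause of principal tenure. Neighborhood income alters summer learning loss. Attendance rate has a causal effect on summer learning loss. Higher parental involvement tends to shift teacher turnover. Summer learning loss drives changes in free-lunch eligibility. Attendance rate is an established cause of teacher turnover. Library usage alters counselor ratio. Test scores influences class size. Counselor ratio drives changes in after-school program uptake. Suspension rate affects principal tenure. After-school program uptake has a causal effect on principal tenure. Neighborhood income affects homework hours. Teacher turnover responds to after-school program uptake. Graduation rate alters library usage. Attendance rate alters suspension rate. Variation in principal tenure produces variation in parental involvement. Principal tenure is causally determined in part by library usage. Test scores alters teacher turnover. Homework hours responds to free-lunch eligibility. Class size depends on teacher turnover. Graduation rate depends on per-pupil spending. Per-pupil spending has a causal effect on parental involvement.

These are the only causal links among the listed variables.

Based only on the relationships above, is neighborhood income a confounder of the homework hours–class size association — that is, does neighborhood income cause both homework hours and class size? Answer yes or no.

Neighborhood income has no stated causal path to class size. A confounder must cause both variables, so neighborhood income does not qualify.

no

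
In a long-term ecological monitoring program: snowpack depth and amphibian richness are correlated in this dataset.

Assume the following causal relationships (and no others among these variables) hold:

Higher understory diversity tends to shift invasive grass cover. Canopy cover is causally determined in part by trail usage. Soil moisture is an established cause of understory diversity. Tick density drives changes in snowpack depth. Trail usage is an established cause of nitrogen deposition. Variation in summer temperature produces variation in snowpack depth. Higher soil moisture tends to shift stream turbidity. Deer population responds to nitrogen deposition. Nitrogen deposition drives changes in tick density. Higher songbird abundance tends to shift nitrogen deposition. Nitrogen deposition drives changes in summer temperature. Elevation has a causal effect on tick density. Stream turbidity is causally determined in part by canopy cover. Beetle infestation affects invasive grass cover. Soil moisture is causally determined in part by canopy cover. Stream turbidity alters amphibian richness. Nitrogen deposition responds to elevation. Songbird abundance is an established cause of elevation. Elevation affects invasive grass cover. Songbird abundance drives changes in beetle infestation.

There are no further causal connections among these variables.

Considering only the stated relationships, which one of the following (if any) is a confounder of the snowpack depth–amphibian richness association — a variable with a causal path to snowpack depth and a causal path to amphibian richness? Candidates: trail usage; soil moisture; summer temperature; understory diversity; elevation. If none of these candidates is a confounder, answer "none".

trail usage

Trail usage causes snowpack depth (trail usage → nitrogen deposition → summer temperature → snowpack depth) and also causes amphibian richness (trail usage → canopy cover → stream turbidity → amphibian richness); it is a common cause of both.
Each of the other candidates lacks a causal path to at least one of snowpack depth and amphibian richness, so they do not confound the relationship.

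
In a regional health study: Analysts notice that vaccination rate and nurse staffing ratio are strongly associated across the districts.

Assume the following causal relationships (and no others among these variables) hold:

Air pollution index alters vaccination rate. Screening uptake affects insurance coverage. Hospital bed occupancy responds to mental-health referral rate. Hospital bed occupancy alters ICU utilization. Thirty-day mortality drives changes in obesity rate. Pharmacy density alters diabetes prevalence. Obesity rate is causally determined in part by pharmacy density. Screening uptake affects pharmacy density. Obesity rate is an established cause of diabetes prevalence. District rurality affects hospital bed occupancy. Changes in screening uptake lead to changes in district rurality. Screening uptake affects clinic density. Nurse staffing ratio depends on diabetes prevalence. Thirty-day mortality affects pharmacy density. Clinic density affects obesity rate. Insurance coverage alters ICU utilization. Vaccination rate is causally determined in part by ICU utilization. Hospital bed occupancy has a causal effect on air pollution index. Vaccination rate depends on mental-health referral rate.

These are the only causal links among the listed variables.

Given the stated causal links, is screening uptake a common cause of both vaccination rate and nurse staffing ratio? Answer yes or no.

Screening uptake has a causal path to vaccination rate (screening uptake → insurance coverage → ICU utilization → vaccination rate) and to nurse staffing ratio (screening uptake → pharmacy density → diabetes prevalence → nurse staffing ratio), so it is a common cause of both — a confounder.

yes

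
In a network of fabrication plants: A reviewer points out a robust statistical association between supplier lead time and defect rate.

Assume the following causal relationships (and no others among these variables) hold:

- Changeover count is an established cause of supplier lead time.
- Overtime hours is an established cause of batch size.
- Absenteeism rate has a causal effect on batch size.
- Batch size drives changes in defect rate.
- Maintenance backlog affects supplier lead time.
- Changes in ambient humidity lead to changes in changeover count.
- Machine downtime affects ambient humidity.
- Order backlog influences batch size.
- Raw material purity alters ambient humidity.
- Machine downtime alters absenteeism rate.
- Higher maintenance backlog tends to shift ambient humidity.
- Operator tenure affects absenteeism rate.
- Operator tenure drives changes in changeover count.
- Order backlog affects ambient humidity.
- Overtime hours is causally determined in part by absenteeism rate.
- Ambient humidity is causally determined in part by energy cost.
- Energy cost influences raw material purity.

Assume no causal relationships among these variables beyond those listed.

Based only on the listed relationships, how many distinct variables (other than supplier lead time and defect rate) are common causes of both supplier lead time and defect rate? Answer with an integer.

The common causes are: machine downtime (to supplier lead time via machine downtime → ambient humidity → changeover count → supplier lead time; to defect rate via machine downtime → absenteeism rate → batch size → defect rate); operator tenure (to supplier lead time via operator tenure → changeover count → supplier lead time; to defect rate via operator tenure → absenteeism rate → batch size → defect rate); order backlog (to supplier lead time via order backlog → ambient humidity → changeover count → supplier lead time; to defect rate via order backlog → batch size → defect rate).
Every other variable lacks a causal path to at least one of supplier lead time and defect rate.

3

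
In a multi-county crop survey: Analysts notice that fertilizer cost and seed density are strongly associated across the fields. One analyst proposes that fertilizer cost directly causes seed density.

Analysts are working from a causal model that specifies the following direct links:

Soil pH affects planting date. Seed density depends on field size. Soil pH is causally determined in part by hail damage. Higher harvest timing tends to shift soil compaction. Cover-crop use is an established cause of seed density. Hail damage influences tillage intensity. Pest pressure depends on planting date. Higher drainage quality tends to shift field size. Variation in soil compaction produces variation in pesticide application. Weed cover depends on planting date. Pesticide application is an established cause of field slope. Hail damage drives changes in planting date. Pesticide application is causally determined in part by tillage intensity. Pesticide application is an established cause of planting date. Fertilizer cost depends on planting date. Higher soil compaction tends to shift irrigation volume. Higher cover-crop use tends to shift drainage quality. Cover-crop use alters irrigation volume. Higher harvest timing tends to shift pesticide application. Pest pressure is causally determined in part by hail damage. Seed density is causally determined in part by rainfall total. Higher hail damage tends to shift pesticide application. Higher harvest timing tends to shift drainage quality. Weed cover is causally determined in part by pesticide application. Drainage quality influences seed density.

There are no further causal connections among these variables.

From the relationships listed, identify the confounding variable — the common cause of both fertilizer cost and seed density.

harvest timing

Harvest timing has a causal path to fertilizer cost (harvest timing → pesticide application → planting date → fertilizer cost) and a separate causal path to seed density (harvest timing → drainage quality → seed density), so it is a common cause of both.
No stated relationship gives fertilizer cost a causal route to seed density, so the correlation is explained by the shared upstream cause rather than a direct effect.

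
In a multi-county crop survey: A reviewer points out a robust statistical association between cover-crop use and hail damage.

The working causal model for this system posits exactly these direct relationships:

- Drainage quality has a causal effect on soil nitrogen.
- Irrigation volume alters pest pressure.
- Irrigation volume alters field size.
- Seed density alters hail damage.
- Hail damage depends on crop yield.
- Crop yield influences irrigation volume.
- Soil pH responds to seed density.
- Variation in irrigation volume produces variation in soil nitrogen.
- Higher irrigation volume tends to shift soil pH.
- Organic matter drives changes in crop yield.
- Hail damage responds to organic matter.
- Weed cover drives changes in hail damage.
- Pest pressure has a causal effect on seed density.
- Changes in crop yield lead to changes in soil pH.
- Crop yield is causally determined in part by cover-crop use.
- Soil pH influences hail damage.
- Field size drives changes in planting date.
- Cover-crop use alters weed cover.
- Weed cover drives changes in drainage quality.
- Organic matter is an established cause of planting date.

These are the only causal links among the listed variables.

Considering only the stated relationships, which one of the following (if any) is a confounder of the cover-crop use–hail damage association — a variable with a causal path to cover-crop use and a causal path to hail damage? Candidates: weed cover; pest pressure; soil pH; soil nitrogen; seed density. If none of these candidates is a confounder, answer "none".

None of the listed candidates has causal paths to both cover-crop use and hail damage in the stated relationships, so none is a common cause.

none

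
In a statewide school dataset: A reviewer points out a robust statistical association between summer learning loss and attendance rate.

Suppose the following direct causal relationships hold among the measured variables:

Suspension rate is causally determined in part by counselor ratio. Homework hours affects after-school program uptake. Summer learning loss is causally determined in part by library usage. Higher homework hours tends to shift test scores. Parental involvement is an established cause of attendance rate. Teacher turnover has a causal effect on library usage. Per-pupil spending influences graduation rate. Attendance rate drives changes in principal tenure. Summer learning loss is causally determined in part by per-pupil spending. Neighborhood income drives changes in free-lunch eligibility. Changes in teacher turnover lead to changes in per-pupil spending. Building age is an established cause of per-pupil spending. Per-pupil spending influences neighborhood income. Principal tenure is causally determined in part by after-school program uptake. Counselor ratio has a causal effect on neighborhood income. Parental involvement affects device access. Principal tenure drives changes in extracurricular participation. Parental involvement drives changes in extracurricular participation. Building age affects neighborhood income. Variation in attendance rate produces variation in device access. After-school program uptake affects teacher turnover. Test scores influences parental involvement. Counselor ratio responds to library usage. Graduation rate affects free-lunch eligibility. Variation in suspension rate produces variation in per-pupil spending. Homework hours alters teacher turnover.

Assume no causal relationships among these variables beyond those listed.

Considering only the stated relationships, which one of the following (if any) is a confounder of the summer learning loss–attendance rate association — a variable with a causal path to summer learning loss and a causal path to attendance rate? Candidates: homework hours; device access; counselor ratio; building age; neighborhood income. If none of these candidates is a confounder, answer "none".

homework hours

Homework hours causes summer learning loss (homework hours → teacher turnover → library usage → summer learning loss) and also causes attendance rate (homework hours → test scores → parental involvement → attendance rate); it is a common cause of both.
Each of the other candidates lacks a causal path to at least one of summer learning loss and attendance rate, so they do not confound the relationship.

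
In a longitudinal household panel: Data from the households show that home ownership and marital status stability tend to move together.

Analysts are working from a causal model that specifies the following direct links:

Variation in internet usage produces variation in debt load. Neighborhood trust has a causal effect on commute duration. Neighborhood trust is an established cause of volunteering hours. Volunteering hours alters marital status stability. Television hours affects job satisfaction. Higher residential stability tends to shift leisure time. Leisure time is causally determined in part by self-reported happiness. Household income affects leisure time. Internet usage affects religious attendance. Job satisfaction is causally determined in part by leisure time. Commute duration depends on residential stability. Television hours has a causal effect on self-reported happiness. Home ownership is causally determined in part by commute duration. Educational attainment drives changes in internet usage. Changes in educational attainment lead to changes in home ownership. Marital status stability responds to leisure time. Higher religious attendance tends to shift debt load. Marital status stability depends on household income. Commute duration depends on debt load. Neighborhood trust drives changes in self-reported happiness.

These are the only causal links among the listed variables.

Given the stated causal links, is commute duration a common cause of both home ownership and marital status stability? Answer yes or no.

no

Commute duration has no stated causal path to marital status stability. A confounder must cause both variables, so commute duration does not qualify.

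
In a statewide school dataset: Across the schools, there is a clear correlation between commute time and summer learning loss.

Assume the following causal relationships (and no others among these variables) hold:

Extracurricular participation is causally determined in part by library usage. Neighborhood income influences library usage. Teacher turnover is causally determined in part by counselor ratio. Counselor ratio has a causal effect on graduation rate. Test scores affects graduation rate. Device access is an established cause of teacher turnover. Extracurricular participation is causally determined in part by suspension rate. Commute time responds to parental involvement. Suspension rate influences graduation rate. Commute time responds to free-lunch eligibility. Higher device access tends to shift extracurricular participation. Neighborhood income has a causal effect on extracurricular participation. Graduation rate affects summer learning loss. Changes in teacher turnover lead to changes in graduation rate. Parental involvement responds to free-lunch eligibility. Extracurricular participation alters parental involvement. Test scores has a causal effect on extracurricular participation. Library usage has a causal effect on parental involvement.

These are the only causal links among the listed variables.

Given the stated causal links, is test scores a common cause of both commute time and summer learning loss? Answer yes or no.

Test scores has a causal path to commute time (test scores → extracurricular participation → parental involvement → commute time) and to summer learning loss (test scores → graduation rate → summer learning loss), so it is a common cause of both — a confounder.

yes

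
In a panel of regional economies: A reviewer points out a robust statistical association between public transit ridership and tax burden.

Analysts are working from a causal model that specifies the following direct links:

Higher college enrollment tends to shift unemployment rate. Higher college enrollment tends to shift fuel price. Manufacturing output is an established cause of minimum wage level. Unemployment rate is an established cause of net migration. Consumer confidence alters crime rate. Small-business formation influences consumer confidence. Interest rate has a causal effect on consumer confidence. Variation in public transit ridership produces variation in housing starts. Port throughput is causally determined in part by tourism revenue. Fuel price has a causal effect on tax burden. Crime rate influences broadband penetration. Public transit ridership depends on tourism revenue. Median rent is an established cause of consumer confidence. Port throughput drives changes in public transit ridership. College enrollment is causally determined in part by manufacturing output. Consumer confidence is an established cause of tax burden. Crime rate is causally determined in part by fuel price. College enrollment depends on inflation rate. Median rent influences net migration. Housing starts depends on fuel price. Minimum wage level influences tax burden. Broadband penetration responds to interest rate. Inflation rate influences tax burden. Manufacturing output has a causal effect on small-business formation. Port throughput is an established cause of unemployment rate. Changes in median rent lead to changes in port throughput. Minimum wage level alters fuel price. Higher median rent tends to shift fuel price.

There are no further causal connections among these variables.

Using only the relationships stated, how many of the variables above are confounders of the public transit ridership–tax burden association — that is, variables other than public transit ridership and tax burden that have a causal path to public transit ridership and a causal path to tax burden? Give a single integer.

1

The common causes are: median rent (to public transit ridership via median rent → port throughput → public transit ridership; to tax burden via median rent → fuel price → tax burden).
Every other variable lacks a causal path to at least one of public transit ridership and tax burden.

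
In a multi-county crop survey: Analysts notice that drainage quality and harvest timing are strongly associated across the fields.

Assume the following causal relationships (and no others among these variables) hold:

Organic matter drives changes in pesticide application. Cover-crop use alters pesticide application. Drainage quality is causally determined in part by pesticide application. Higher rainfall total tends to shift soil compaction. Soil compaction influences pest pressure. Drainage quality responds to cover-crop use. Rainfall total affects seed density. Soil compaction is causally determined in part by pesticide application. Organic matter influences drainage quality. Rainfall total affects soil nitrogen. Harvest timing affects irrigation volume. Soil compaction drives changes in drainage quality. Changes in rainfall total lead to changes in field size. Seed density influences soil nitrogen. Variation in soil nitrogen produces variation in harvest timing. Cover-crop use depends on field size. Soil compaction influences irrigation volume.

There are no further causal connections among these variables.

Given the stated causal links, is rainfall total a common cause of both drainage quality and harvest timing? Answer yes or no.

Rainfall total has a causal path to drainage quality (rainfall total → soil compaction → drainage quality) and to harvest timing (rainfall total → soil nitrogen → harvest timing), so it is a common cause of both — a confounder.

yes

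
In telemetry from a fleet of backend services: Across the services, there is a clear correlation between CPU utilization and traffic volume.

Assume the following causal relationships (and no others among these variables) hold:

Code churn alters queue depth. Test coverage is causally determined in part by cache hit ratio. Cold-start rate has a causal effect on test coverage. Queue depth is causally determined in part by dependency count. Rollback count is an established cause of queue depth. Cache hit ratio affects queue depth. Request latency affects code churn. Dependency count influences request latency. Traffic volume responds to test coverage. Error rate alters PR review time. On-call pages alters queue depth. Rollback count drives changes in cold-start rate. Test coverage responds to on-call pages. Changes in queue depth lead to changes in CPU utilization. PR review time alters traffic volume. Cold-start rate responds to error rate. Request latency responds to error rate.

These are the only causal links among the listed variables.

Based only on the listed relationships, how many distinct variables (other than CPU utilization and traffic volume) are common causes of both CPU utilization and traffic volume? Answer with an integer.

The common causes are: cache hit ratio (to CPU utilization via cache hit ratio → queue depth → CPU utilization; to traffic volume via cache hit ratio → test coverage → traffic volume); error rate (to CPU utilization via error rate → request latency → code churn → queue depth → CPU utilization; to traffic volume via error rate → PR review time → traffic volume); on-call pages (to CPU utilization via on-call pages → queue depth → CPU utilization; to traffic volume via on-call pages → test coverage → traffic volume); rollback count (to CPU utilization via rollback count → queue depth → CPU utilization; to traffic volume via rollback count → cold-start rate → test coverage → traffic volume).
Every other variable lacks a causal path to at least one of CPU utilization and traffic volume.

4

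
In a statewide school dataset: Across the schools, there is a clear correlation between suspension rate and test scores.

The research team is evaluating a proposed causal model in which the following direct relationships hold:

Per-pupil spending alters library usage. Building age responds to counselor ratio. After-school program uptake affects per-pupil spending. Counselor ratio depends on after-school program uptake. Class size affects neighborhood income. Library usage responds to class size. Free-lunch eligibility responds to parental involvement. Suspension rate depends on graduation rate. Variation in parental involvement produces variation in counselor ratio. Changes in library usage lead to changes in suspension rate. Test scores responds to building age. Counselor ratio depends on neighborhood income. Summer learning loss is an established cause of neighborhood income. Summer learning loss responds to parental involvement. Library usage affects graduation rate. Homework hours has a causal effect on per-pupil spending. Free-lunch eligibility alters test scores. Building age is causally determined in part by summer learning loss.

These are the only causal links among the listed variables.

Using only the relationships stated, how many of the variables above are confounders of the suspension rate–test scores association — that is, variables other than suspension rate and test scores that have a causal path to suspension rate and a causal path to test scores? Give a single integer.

2

The common causes are: after-school program uptake (to suspension rate via after-school program uptake → per-pupil spending → library usage → suspension rate; to test scores via after-school program uptake → counselor ratio → building age → test scores); class size (to suspension rate via class size → library usage → suspension rate; to test scores via class size → neighborhood income → counselor ratio → building age → test scores).
Every other variable lacks a causal path to at least one of suspension rate and test scores.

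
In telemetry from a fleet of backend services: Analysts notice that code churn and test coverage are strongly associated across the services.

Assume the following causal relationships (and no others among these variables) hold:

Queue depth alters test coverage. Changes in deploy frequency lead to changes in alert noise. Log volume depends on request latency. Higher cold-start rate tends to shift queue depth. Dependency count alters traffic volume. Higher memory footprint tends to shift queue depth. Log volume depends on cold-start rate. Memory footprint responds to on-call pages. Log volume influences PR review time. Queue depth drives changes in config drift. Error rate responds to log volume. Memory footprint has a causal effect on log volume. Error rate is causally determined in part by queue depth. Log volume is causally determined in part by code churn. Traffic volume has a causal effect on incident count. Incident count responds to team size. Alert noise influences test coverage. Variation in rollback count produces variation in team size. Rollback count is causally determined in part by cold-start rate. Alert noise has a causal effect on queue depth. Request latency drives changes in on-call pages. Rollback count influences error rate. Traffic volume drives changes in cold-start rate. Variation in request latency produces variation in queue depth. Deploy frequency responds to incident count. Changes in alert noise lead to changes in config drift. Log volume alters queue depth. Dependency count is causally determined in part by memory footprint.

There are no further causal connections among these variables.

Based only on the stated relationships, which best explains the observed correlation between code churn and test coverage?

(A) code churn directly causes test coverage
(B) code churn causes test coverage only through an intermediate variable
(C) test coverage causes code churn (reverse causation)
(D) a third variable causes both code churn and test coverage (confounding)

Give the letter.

B

Code churn reaches test coverage through code churn → log volume → queue depth → test coverage — an indirect causal chain with no direct code churn → test coverage link. No variable causes both code churn and test coverage, so confounding is ruled out; the effect is mediated.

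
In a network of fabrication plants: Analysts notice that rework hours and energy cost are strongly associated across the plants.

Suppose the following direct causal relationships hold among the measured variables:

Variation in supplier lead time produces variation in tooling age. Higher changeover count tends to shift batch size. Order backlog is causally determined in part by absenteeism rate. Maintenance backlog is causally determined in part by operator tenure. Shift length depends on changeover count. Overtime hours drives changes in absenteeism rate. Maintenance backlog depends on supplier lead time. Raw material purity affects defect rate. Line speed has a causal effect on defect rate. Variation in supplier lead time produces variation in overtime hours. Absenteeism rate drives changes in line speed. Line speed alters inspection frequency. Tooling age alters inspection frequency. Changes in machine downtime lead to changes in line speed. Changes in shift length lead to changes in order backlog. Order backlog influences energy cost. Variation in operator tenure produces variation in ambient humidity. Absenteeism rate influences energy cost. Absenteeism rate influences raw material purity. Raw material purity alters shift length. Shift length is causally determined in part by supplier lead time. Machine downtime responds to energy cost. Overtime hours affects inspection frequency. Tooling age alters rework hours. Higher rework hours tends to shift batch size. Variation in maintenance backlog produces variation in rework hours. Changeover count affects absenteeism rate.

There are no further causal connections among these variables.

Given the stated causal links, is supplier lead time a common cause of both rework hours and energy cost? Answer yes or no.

Supplier lead time has a causal path to rework hours (supplier lead time → maintenance backlog → rework hours) and to energy cost (supplier lead time → overtime hours → absenteeism rate → energy cost), so it is a common cause of both — a confounder.

yes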